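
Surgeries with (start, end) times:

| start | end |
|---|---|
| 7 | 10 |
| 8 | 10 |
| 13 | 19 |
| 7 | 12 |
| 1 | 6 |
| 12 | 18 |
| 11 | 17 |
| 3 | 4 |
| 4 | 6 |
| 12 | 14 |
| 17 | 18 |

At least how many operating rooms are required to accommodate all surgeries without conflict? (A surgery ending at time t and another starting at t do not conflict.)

Events (time:±→running): 1:+→1 3:+→2 4:-→1 4:+→2 6:-→1 6:-→0 7:+→1 7:+→2 8:+→3 10:-→2 10:-→1 11:+→2 12:-→1 12:+→2 12:+→3 13:+→4 … peak 4.

4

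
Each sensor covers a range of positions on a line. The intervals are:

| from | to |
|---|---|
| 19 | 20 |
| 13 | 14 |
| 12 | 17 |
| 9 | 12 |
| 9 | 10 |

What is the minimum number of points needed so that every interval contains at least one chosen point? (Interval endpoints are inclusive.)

Process intervals by earliest right end; each time one isn't hit yet, stab at its right endpoint.
Sorted: [9,10] [9,12] [13,14] [12,17] [19,20]
{[9,10],[9,12]} hit by 10; {[13,14],[12,17]} hit by 14; {[19,20]} hit by 20.
Points: 10, 14, 20 (3 total).

3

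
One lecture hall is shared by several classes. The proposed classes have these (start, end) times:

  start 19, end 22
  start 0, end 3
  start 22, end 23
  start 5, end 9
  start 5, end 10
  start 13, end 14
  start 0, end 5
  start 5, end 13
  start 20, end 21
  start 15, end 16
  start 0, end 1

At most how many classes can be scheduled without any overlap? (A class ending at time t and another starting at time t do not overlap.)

Order by finish time; keep every interval that doesn't clash with the previous kept one.
By end time: (0,1), (0,3), (0,5), (5,9), (5,10), (5,13), (13,14), (15,16), (20,21), (19,22), (22,23).
Pick (0,1); next start ≥ 1 → (5,9); next start ≥ 9 → (13,14); next start ≥ 14 → (15,16); next start ≥ 16 → (20,21); next start ≥ 21 → (22,23).
Selected 6 classes.

6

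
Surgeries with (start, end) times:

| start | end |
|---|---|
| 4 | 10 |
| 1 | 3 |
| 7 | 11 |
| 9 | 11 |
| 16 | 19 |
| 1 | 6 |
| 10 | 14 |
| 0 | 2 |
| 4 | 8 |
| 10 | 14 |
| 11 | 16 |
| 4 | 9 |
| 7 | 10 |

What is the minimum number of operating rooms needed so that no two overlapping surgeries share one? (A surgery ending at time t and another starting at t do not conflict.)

5

starts: [0, 1, 1, 4, 4, 4, 7, 7, 9, 10, 10, 11, 16]
ends:   [2, 3, 6, 8, 9, 10, 10, 11, 11, 14, 14, 16, 19]
s0→1 s1→2 s1→3 e2→2 e3→1 s4→2 s4→3 s4→4 e6→3 s7→4 s7→5  — peak 5.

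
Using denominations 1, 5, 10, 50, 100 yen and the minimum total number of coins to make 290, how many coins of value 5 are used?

0

Use the largest denomination that fits, subtract, and repeat.
290 = 2×100 + 1×50 + 4×10
Count of 5: 0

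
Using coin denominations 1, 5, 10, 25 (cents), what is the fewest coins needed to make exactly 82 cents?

6

82 = 3×25 + 1×5 + 2×1
Total coins = 3 + 1 + 2 = 6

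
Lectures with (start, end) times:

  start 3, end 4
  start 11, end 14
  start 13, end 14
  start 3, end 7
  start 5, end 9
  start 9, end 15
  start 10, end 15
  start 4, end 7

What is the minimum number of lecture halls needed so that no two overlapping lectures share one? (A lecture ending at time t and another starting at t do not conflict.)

4

Events (time:±→running): 3:+→1 3:+→2 4:-→1 4:+→2 5:+→3 7:-→2 7:-→1 9:-→0 9:+→1 10:+→2 11:+→3 13:+→4 … peak 4.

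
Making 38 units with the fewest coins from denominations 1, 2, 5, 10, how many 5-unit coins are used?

1

38 = 3×10 + 1×5 + 1×2 + 1×1
Count of 5: 1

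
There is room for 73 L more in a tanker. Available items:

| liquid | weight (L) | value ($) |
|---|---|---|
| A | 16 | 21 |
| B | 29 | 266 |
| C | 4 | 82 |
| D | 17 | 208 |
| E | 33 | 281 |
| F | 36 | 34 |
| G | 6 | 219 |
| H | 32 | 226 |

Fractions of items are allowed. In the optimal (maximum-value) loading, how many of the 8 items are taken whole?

4

Order: G (219/6=36.50) > C (82/4=20.50) > D (208/17=12.24) > B (266/29=9.17) > E (281/33=8.52) > H (226/32=7.06) > A (21/16=1.31) > F (34/36=0.94)
Fill: take G (6 @ 219) → take C (4 @ 82) → take D (17 @ 208) → take B (29 @ 266) → take 17/33 of E → 144.76; 73/73 used.
4 item(s) taken whole; one partial (take 17/33 of E).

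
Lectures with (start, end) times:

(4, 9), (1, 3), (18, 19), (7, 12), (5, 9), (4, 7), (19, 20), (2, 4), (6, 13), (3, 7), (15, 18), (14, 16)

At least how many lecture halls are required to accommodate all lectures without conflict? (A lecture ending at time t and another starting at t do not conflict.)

starts: [1, 2, 3, 4, 4, 5, 6, 7, 14, 15, 18, 19]
ends:   [3, 4, 7, 7, 9, 9, 12, 13, 16, 18, 19, 20]
s1→1 s2→2 e3→1 s3→2 e4→1 s4→2 s4→3 s5→4 s6→5  — peak 5.

5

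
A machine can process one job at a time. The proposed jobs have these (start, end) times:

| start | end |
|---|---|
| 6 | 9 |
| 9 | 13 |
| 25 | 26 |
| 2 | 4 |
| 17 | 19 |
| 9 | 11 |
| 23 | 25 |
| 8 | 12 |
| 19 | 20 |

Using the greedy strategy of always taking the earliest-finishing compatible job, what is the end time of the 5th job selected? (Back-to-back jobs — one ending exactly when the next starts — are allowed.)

20

Order by finish time; keep every interval that doesn't clash with the previous kept one.
By end time: (2,4), (6,9), (9,11), (8,12), (9,13), (17,19), (19,20), (23,25), (25,26).
Pick (2,4); next start ≥ 4 → (6,9); next start ≥ 9 → (9,11); next start ≥ 11 → (17,19); next start ≥ 19 → (19,20); next start ≥ 20 → (23,25); next start ≥ 25 → (25,26).
Selected: (2,4) (6,9) (9,11) (17,19) (19,20) (23,25) (25,26)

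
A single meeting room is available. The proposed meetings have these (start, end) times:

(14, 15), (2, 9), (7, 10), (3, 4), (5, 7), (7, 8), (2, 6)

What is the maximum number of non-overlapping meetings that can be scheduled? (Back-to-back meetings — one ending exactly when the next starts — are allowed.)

4

Order by finish time; keep every interval that doesn't clash with the previous kept one.
By end time: (3,4), (2,6), (5,7), (7,8), (2,9), (7,10), (14,15).
Pick (3,4); next start ≥ 4 → (5,7); next start ≥ 7 → (7,8); next start ≥ 8 → (14,15).
Selected 4 meetings.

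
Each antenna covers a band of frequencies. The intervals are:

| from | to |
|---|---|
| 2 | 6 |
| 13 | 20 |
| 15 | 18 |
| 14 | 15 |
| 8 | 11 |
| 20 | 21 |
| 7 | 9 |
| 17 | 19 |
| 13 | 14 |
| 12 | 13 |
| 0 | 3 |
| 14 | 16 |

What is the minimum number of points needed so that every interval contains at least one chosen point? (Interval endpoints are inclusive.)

Sorted: [0,3] [2,6] [7,9] [8,11] [12,13] [13,14] [14,15] [14,16] [15,18] [17,19] [13,20] [20,21]
{[0,3],[2,6]} hit by 3; {[7,9],[8,11]} hit by 9; {[12,13],[13,14]} hit by 13; {[14,15],[14,16],[15,18]} hit by 15; {[17,19],[13,20]} hit by 19; {[20,21]} hit by 21.
Points: 3, 9, 13, 15, 19, 21 (6 total).

6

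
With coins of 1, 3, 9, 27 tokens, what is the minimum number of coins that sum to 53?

53 − 1×27→26 − 2×9→8 − 2×3→2 − 2×1→0
Total coins = 1 + 2 + 2 + 2 = 7

7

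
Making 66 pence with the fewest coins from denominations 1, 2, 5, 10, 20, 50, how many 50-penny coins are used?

Use the largest denomination that fits, subtract, and repeat.
66 = 1×50 + 1×10 + 1×5 + 1×1
Count of 50: 1

1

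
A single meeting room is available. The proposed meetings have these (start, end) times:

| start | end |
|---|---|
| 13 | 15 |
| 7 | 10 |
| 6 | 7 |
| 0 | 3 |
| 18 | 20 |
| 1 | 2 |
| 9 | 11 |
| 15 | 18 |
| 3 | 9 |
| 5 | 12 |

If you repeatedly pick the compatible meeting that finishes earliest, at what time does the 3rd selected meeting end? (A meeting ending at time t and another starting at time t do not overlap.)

10

Order by finish time; keep every interval that doesn't clash with the previous kept one.
Sorted by end: (1,2)  (0,3)  (6,7)  (3,9)  (7,10)  (9,11)  (5,12)  (13,15)  (15,18)  (18,20)
take (1,2); take (6,7); skip (3,9); take (7,10); take (13,15); take (15,18); take (18,20).
Selected: (1,2) (6,7) (7,10) (13,15) (15,18) (18,20)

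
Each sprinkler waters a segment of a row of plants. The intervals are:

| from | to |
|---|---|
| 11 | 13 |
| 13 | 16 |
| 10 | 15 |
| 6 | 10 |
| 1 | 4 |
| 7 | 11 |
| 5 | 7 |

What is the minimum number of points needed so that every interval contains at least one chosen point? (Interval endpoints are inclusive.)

3

By right end: [1,4]  [5,7]  [6,10]  [7,11]  [11,13]  [10,15]  [13,16]
[1,4] uncovered → point at 4; [5,7] uncovered → point at 7; [11,13] uncovered → point at 13.
Points: 4, 7, 13 (3 total).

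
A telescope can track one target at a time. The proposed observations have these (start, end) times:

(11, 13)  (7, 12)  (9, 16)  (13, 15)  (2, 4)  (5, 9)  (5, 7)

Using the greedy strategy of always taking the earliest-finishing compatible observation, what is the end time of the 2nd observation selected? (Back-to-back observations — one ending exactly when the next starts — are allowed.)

Sort by end time and greedily take each interval whose start is ≥ the last chosen end.
Sorted by end: (2,4)  (5,7)  (5,9)  (7,12)  (11,13)  (13,15)  (9,16)
take (2,4); take (5,7); skip (5,9); take (7,12); skip (11,13); take (13,15).
Selected: (2,4) (5,7) (7,12) (13,15)

7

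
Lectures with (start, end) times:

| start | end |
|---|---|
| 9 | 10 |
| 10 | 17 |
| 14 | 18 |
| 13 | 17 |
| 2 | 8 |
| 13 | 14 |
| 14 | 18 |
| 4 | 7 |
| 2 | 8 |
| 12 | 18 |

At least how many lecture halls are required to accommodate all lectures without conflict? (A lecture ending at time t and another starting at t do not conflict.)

5

Count concurrent intervals with a sweep; the peak is the room count.
starts: [2, 2, 4, 9, 10, 12, 13, 13, 14, 14]
ends:   [7, 8, 8, 10, 14, 17, 17, 18, 18, 18]
s2→1 s2→2 s4→3 e7→2 e8→1 e8→0 s9→1 e10→0 s10→1 s12→2 s13→3 s13→4 e14→3 s14→4 s14→5  — peak 5.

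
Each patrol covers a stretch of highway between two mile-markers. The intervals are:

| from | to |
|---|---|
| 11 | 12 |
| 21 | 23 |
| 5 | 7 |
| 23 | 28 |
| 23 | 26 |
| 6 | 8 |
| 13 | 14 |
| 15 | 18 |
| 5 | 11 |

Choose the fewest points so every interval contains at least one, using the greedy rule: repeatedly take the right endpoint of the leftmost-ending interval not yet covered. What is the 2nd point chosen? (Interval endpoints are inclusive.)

By right end: [5,7]  [6,8]  [5,11]  [11,12]  [13,14]  [15,18]  [21,23]  [23,26]  [23,28]
[5,7] uncovered → point at 7; [11,12] uncovered → point at 12; [13,14] uncovered → point at 14; [15,18] uncovered → point at 18; [21,23] uncovered → point at 23.
Points: 7, 12, 14, 18, 23 (5 total).

12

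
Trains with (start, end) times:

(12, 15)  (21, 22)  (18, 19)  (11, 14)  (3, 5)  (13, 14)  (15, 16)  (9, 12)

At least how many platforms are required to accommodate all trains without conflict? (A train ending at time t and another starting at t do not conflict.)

3

Count concurrent intervals with a sweep; the peak is the room count.
starts: [3, 9, 11, 12, 13, 15, 18, 21]
ends:   [5, 12, 14, 14, 15, 16, 19, 22]
s3→1 e5→0 s9→1 s11→2 e12→1 s12→2 s13→3  — peak 3.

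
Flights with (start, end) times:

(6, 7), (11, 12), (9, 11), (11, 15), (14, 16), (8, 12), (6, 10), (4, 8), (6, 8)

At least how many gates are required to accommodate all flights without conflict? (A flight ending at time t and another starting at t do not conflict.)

Events (time:±→running): 4:+→1 6:+→2 6:+→3 6:+→4 … peak 4.

4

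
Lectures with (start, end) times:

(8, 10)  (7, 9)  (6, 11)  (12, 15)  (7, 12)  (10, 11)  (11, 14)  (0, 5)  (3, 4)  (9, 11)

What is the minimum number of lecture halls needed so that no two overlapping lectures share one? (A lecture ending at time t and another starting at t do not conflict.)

4

Events (time:±→running): 0:+→1 3:+→2 4:-→1 5:-→0 6:+→1 7:+→2 7:+→3 8:+→4 … peak 4.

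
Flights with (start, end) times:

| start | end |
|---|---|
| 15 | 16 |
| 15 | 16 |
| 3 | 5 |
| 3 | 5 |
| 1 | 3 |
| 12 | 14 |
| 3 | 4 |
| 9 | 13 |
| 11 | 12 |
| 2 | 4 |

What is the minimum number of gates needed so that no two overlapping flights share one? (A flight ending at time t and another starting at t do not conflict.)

4

Count concurrent intervals with a sweep; the peak is the room count.
Events (time:±→running): 1:+→1 2:+→2 3:-→1 3:+→2 3:+→3 3:+→4 … peak 4.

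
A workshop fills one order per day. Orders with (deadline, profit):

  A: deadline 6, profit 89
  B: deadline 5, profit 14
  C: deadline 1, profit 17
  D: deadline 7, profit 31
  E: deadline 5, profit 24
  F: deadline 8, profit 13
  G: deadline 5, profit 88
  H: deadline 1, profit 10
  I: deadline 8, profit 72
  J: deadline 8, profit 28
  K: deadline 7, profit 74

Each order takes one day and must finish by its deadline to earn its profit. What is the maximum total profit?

By profit: A(d6,89), G(d5,88), K(d7,74), I(d8,72), D(d7,31), J(d8,28), E(d5,24), C(d1,17), B(d5,14), F(d8,13), H(d1,10)
A→slot 6; G→slot 5; K→slot 7; I→slot 8; D→slot 4; J→slot 3; E→slot 2; C→slot 1; B skipped; F skipped; H skipped.
Profit = 17 + 24 + 28 + 31 + 88 + 89 + 74 + 72 = 423

423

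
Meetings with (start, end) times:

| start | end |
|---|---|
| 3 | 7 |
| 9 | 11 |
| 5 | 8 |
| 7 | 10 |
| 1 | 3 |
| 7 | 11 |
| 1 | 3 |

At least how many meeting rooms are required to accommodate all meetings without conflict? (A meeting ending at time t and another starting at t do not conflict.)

3

The answer is the maximum number of intervals overlapping at any instant.
Events (time:±→running): 1:+→1 1:+→2 3:-→1 3:-→0 3:+→1 5:+→2 7:-→1 7:+→2 7:+→3 … peak 3.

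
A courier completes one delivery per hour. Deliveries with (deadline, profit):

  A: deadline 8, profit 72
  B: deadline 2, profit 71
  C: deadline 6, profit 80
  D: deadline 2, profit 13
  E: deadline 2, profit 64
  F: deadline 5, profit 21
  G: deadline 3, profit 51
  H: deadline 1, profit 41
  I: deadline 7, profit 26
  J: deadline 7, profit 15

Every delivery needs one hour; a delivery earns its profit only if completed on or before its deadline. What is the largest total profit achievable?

400

Sort by profit descending; place each in the latest free slot ≤ its deadline.
By profit: C(d6,80), A(d8,72), B(d2,71), E(d2,64), G(d3,51), H(d1,41), I(d7,26), F(d5,21), J(d7,15), D(d2,13)
C→slot 6; A→slot 8; B→slot 2; E→slot 1; G→slot 3; H skipped; I→slot 7; F→slot 5; J→slot 4; D skipped.
Profit = 64 + 71 + 51 + 15 + 21 + 80 + 26 + 72 = 400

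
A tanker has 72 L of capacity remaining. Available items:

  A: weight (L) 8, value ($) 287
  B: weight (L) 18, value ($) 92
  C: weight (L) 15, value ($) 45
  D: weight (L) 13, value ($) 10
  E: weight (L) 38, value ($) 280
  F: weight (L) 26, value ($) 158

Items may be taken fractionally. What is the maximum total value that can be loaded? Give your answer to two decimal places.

Sort by value per unit weight and fill in that order.
Ratios (sorted): A 35.88, E 7.37, F 6.08, B 5.11, C 3.00, D 0.77
take A (8 @ 287); take E (38 @ 280); take F (26 @ 158). Capacity used 72/72.
Total value = 725.00

725.00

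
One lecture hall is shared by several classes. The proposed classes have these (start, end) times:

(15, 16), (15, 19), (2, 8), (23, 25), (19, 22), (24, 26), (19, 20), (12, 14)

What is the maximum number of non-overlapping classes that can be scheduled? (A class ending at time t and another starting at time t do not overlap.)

5

By end time: (2,8), (12,14), (15,16), (15,19), (19,20), (19,22), (23,25), (24,26).
Pick (2,8); next start ≥ 8 → (12,14); next start ≥ 14 → (15,16); next start ≥ 16 → (19,20); next start ≥ 20 → (23,25).
Selected 5 classes.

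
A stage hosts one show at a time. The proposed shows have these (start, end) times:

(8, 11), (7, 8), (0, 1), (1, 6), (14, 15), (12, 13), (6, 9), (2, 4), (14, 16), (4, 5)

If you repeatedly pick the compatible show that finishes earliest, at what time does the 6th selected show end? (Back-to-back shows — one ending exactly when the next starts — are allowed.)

13

By end time: (0,1), (2,4), (4,5), (1,6), (7,8), (6,9), (8,11), (12,13), (14,15), (14,16).
Pick (0,1); next start ≥ 1 → (2,4); next start ≥ 4 → (4,5); next start ≥ 5 → (7,8); next start ≥ 8 → (8,11); next start ≥ 11 → (12,13); next start ≥ 13 → (14,15).
Selected: (0,1) (2,4) (4,5) (7,8) (8,11) (12,13) (14,15)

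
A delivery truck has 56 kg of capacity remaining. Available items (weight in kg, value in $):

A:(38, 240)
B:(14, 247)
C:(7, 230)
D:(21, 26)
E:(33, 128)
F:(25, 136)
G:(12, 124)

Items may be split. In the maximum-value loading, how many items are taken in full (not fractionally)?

Sort by value per unit weight and fill in that order.
Order: C (230/7=32.86) > B (247/14=17.64) > G (124/12=10.33) > A (240/38=6.32) > F (136/25=5.44) > E (128/33=3.88) > D (26/21=1.24)
Fill: take C (7 @ 230) → take B (14 @ 247) → take G (12 @ 124) → take 23/38 of A → 145.26; 56/56 used.
3 item(s) taken whole; one partial (take 23/38 of A).

3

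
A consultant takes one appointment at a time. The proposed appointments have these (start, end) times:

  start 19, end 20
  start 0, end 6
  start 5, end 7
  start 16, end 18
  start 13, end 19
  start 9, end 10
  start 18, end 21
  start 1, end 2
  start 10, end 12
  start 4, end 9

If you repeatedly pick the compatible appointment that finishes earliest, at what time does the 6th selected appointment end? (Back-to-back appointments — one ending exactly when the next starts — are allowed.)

Greedy by earliest finish: after sorting by end time, pick each interval compatible with the last pick.
Sorted by end: (1,2)  (0,6)  (5,7)  (4,9)  (9,10)  (10,12)  (16,18)  (13,19)  (19,20)  (18,21)
take (1,2); skip (0,6); take (5,7); take (9,10); take (10,12); take (16,18); take (19,20); skip (18,21).
Selected: (1,2) (5,7) (9,10) (10,12) (16,18) (19,20)

20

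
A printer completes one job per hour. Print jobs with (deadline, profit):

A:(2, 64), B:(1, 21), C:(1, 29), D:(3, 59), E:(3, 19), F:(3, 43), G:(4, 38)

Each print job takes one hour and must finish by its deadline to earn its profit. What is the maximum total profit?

204

Sort by profit descending; place each in the latest free slot ≤ its deadline.
By profit: A(d2,64), D(d3,59), F(d3,43), G(d4,38), C(d1,29), B(d1,21), E(d3,19)
A→slot 2; D→slot 3; F→slot 1; G→slot 4; C skipped; B skipped; E skipped.
Profit = 43 + 64 + 59 + 38 = 204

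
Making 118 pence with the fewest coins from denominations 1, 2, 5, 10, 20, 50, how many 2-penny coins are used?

1

118 = 2×50 + 1×10 + 1×5 + 1×2 + 1×1
Count of 2: 1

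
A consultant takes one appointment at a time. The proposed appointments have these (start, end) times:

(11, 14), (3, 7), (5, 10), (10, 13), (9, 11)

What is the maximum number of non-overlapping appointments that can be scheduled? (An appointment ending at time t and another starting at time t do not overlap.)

Sorted by end: (3,7)  (5,10)  (9,11)  (10,13)  (11,14)
take (3,7); take (9,11); take (11,14).
Selected 3 appointments.

3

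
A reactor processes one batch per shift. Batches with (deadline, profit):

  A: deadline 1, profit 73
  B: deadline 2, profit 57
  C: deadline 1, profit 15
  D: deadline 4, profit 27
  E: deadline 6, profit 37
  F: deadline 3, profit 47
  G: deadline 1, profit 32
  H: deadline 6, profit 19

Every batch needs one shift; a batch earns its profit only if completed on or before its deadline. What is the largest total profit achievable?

Profit order: A=73 B=57 F=47 E=37 G=32 D=27 H=19 C=15
Assign: A→slot 1, B→slot 2, F→slot 3, E→slot 6, G skipped, D→slot 4, H→slot 5, C skipped.
Slots: [1:A] [2:B] [3:F] [4:D] [5:H] [6:E]
Profit = 73 + 57 + 47 + 27 + 19 + 37 = 260

260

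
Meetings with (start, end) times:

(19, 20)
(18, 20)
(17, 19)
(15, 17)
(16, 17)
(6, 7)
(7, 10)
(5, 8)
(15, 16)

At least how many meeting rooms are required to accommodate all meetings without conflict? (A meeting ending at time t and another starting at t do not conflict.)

Count concurrent intervals with a sweep; the peak is the room count.
starts: [5, 6, 7, 15, 15, 16, 17, 18, 19]
ends:   [7, 8, 10, 16, 17, 17, 19, 20, 20]
s5→1 s6→2  — peak 2.

2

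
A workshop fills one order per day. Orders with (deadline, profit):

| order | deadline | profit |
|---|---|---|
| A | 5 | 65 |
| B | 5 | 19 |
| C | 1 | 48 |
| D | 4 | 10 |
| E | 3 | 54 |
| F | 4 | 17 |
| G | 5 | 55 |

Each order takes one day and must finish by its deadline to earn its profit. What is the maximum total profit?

241

Sort by profit descending; place each in the latest free slot ≤ its deadline.
By profit: A(d5,65), G(d5,55), E(d3,54), C(d1,48), B(d5,19), F(d4,17), D(d4,10)
A→slot 5; G→slot 4; E→slot 3; C→slot 1; B→slot 2; F skipped; D skipped.
Profit = 48 + 19 + 54 + 55 + 65 = 241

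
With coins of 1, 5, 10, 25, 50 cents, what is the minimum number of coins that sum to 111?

Use the largest denomination that fits, subtract, and repeat.
111 = 2×50 + 1×10 + 1×1
Total coins = 2 + 1 + 1 = 4

4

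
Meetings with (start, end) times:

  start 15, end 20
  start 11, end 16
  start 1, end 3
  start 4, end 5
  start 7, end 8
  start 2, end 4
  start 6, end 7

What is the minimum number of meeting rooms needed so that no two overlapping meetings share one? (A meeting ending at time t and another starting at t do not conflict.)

2

starts: [1, 2, 4, 6, 7, 11, 15]
ends:   [3, 4, 5, 7, 8, 16, 20]
s1→1 s2→2  — peak 2.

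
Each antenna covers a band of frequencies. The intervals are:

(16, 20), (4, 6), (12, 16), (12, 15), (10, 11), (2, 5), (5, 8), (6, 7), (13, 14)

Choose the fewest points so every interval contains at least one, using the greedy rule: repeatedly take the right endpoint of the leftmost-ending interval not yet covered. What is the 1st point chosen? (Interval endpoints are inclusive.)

Sorted: [2,5] [4,6] [6,7] [5,8] [10,11] [13,14] [12,15] [12,16] [16,20]
{[2,5],[4,6]} hit by 5; {[6,7],[5,8]} hit by 7; {[10,11]} hit by 11; {[13,14],[12,15],[12,16]} hit by 14; {[16,20]} hit by 20.
Points: 5, 7, 11, 14, 20 (5 total).

5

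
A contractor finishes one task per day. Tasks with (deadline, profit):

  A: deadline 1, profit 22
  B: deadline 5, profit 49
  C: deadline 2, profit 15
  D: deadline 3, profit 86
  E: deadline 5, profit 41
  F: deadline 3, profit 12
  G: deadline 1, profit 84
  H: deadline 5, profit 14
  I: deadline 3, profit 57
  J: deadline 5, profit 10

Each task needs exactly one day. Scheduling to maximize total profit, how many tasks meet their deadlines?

5

Profit order: D=86 G=84 I=57 B=49 E=41 A=22 C=15 H=14 F=12 J=10
Assign: D→slot 3, G→slot 1, I→slot 2, B→slot 5, E→slot 4, A skipped, C skipped, H skipped, F skipped, J skipped.
Slots: [1:G] [2:I] [3:D] [4:E] [5:B]
5 of 10 scheduled.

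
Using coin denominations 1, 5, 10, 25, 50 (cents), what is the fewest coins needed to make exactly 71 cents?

4

Use the largest denomination that fits, subtract, and repeat.
71 = 1×50 + 2×10 + 1×1
Total coins = 1 + 2 + 1 = 4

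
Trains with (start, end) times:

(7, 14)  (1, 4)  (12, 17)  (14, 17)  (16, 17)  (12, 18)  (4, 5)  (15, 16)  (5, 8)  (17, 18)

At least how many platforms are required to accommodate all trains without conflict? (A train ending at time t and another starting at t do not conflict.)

Count concurrent intervals with a sweep; the peak is the room count.
starts: [1, 4, 5, 7, 12, 12, 14, 15, 16, 17]
ends:   [4, 5, 8, 14, 16, 17, 17, 17, 18, 18]
s1→1 e4→0 s4→1 e5→0 s5→1 s7→2 e8→1 s12→2 s12→3 e14→2 s14→3 s15→4  — peak 4.

4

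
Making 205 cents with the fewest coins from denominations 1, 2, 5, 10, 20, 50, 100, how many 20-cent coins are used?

0

Use the largest denomination that fits, subtract, and repeat.
205 = 2×100 + 1×5
Count of 20: 0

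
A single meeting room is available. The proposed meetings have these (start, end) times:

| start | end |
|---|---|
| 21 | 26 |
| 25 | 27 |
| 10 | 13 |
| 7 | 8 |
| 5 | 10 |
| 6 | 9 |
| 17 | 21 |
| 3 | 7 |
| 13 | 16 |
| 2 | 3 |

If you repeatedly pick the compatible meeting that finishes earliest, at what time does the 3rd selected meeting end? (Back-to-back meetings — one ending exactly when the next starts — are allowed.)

8

Order by finish time; keep every interval that doesn't clash with the previous kept one.
Sorted by end: (2,3)  (3,7)  (7,8)  (6,9)  (5,10)  (10,13)  (13,16)  (17,21)  (21,26)  (25,27)
take (2,3); take (3,7); take (7,8); skip (5,10); take (10,13); take (13,16); take (17,21); take (21,26).
Selected: (2,3) (3,7) (7,8) (10,13) (13,16) (17,21) (21,26)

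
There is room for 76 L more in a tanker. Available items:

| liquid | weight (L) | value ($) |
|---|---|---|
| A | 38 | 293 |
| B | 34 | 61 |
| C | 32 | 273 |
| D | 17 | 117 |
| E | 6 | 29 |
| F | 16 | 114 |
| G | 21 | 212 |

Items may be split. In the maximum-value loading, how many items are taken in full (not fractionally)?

2

Greedy by value/weight ratio, highest first.
Order: G (212/21=10.10) > C (273/32=8.53) > A (293/38=7.71) > F (114/16=7.12) > D (117/17=6.88) > E (29/6=4.83) > B (61/34=1.79)
Fill: take G (21 @ 212) → take C (32 @ 273) → take 23/38 of A → 177.34; 76/76 used.
2 item(s) taken whole; one partial (take 23/38 of A).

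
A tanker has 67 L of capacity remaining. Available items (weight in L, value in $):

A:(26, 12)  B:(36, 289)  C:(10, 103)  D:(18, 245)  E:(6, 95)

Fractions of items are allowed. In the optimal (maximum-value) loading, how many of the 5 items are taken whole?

Order: E (95/6=15.83) > D (245/18=13.61) > C (103/10=10.30) > B (289/36=8.03) > A (12/26=0.46)
Fill: take E (6 @ 95) → take D (18 @ 245) → take C (10 @ 103) → take 33/36 of B → 264.92; 67/67 used.
3 item(s) taken whole; one partial (take 33/36 of B).

3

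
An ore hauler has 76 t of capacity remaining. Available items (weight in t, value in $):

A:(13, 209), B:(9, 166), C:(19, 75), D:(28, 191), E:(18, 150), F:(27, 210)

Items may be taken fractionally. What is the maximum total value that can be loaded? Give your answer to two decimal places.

796.39

Greedy by value/weight ratio, highest first.
Order: B (166/9=18.44) > A (209/13=16.08) > E (150/18=8.33) > F (210/27=7.78) > D (191/28=6.82) > C (75/19=3.95)
Fill: take B (9 @ 166) → take A (13 @ 209) → take E (18 @ 150) → take F (27 @ 210) → take 9/28 of D → 61.39; 76/76 used.
Total value = 796.39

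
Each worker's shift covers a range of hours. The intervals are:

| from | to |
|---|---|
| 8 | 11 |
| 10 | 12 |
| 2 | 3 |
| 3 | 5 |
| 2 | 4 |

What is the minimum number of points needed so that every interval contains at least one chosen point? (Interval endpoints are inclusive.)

2

Sort by right endpoint; whenever an interval is uncovered, place a point at its right end.
Sorted: [2,3] [2,4] [3,5] [8,11] [10,12]
{[2,3],[2,4],[3,5]} hit by 3; {[8,11],[10,12]} hit by 11.
Points: 3, 11 (2 total).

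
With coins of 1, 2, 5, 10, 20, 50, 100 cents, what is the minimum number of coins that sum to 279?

7

Use the largest denomination that fits, subtract, and repeat.
279 = 2×100 + 1×50 + 1×20 + 1×5 + 2×2
Total coins = 2 + 1 + 1 + 1 + 2 = 7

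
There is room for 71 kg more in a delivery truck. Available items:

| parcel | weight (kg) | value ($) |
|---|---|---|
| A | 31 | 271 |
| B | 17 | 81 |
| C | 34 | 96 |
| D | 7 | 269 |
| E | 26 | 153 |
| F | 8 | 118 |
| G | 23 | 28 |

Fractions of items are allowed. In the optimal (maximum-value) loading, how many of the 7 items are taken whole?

Sort by value per unit weight and fill in that order.
Order: D (269/7=38.43) > F (118/8=14.75) > A (271/31=8.74) > E (153/26=5.88) > B (81/17=4.76) > C (96/34=2.82) > G (28/23=1.22)
Fill: take D (7 @ 269) → take F (8 @ 118) → take A (31 @ 271) → take 25/26 of E → 147.12; 71/71 used.
3 item(s) taken whole; one partial (take 25/26 of E).

3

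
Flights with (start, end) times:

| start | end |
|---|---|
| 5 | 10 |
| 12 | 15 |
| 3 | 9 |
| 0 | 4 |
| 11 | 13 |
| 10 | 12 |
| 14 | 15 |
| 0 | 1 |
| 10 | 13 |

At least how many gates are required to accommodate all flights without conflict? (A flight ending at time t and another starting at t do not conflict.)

starts: [0, 0, 3, 5, 10, 10, 11, 12, 14]
ends:   [1, 4, 9, 10, 12, 13, 13, 15, 15]
s0→1 s0→2 e1→1 s3→2 e4→1 s5→2 e9→1 e10→0 s10→1 s10→2 s11→3  — peak 3.

3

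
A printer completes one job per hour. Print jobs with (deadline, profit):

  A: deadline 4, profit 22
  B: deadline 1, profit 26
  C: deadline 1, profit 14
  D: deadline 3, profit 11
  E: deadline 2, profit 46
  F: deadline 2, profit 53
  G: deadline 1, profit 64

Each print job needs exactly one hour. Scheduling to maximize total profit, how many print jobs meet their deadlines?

4

Sort by profit descending; place each in the latest free slot ≤ its deadline.
Profit order: G=64 F=53 E=46 B=26 A=22 C=14 D=11
Assign: G→slot 1, F→slot 2, E skipped, B skipped, A→slot 4, C skipped, D→slot 3.
Slots: [1:G] [2:F] [3:D] [4:A]
4 of 7 scheduled.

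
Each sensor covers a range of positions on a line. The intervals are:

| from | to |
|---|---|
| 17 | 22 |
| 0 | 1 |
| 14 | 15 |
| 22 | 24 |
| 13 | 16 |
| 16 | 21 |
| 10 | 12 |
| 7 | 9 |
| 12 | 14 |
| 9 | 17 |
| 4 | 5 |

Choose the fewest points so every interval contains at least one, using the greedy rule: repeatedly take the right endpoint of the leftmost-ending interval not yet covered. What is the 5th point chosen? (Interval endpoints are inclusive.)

15

Process intervals by earliest right end; each time one isn't hit yet, stab at its right endpoint.
Sorted: [0,1] [4,5] [7,9] [10,12] [12,14] [14,15] [13,16] [9,17] [16,21] [17,22] [22,24]
{[0,1]} hit by 1; {[4,5]} hit by 5; {[7,9]} hit by 9; {[10,12],[12,14]} hit by 12; {[14,15],[13,16],[9,17]} hit by 15; {[16,21],[17,22]} hit by 21; {[22,24]} hit by 24.
Points: 1, 5, 9, 12, 15, 21, 24 (7 total).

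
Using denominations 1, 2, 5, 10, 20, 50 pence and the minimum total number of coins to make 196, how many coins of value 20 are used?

196 = 3×50 + 2×20 + 1×5 + 1×1
Count of 20: 2

2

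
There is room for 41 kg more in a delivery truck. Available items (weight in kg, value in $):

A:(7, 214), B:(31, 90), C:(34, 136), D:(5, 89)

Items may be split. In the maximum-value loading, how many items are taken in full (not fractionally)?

2

Order: A (214/7=30.57) > D (89/5=17.80) > C (136/34=4.00) > B (90/31=2.90)
Fill: take A (7 @ 214) → take D (5 @ 89) → take 29/34 of C → 116.00; 41/41 used.
2 item(s) taken whole; one partial (take 29/34 of C).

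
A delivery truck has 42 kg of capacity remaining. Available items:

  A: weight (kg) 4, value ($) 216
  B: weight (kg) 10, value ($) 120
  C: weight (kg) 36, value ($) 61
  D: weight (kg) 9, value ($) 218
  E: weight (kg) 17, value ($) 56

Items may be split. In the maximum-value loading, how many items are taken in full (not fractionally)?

4

Order: A (216/4=54.00) > D (218/9=24.22) > B (120/10=12.00) > E (56/17=3.29) > C (61/36=1.69)
Fill: take A (4 @ 216) → take D (9 @ 218) → take B (10 @ 120) → take E (17 @ 56) → take 2/36 of C → 3.39; 42/42 used.
4 item(s) taken whole; one partial (take 2/36 of C).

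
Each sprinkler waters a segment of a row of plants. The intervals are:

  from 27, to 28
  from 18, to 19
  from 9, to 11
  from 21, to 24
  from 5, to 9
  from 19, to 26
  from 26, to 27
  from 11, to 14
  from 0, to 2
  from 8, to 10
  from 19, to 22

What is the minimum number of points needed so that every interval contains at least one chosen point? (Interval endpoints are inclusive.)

6

Sort by right endpoint; whenever an interval is uncovered, place a point at its right end.
Sorted: [0,2] [5,9] [8,10] [9,11] [11,14] [18,19] [19,22] [21,24] [19,26] [26,27] [27,28]
{[0,2]} hit by 2; {[5,9],[8,10],[9,11]} hit by 9; {[11,14]} hit by 14; {[18,19],[19,22]} hit by 19; {[21,24],[19,26]} hit by 24; {[26,27],[27,28]} hit by 27.
Points: 2, 9, 14, 19, 24, 27 (6 total).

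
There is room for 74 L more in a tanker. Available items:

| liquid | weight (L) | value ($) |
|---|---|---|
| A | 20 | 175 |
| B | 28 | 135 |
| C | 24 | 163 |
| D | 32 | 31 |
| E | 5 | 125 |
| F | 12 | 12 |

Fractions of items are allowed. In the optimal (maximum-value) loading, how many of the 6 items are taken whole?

Sort by value per unit weight and fill in that order.
Order: E (125/5=25.00) > A (175/20=8.75) > C (163/24=6.79) > B (135/28=4.82) > F (12/12=1.00) > D (31/32=0.97)
Fill: take E (5 @ 125) → take A (20 @ 175) → take C (24 @ 163) → take 25/28 of B → 120.54; 74/74 used.
3 item(s) taken whole; one partial (take 25/28 of B).

3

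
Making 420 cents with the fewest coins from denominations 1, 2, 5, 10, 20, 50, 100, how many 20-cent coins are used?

1

Greedy: take as many of the largest coin as possible, then repeat with the remainder.
420 − 4×100→20 − 1×20→0
Count of 20: 1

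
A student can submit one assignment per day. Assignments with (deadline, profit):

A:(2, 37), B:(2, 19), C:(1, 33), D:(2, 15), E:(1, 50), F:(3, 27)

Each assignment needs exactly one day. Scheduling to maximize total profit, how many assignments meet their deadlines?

Sort by profit descending; place each in the latest free slot ≤ its deadline.
Profit order: E=50 A=37 C=33 F=27 B=19 D=15
Assign: E→slot 1, A→slot 2, C skipped, F→slot 3, B skipped, D skipped.
Slots: [1:E] [2:A] [3:F]
3 of 6 scheduled.

3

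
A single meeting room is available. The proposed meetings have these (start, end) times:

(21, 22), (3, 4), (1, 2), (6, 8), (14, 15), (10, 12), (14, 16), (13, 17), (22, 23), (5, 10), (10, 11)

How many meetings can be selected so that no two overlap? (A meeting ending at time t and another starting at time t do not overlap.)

7

By end time: (1,2), (3,4), (6,8), (5,10), (10,11), (10,12), (14,15), (14,16), (13,17), (21,22), (22,23).
Pick (1,2); next start ≥ 2 → (3,4); next start ≥ 4 → (6,8); next start ≥ 8 → (10,11); next start ≥ 11 → (14,15); next start ≥ 15 → (21,22); next start ≥ 22 → (22,23).
Selected 7 meetings.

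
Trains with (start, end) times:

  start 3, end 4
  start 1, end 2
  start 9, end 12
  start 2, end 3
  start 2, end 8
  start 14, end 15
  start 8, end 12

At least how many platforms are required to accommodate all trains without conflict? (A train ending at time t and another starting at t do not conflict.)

2

Count concurrent intervals with a sweep; the peak is the room count.
Events (time:±→running): 1:+→1 2:-→0 2:+→1 2:+→2 … peak 2.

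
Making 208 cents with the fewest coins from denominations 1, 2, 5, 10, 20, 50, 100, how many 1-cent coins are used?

1

208 − 2×100→8 − 1×5→3 − 1×2→1 − 1×1→0
Count of 1: 1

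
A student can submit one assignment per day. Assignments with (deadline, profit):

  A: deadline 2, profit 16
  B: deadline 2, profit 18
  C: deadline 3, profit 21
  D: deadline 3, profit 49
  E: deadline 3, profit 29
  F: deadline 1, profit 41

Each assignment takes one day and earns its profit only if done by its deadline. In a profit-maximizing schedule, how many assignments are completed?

Sort by profit descending; place each in the latest free slot ≤ its deadline.
By profit: D(d3,49), F(d1,41), E(d3,29), C(d3,21), B(d2,18), A(d2,16)
D→slot 3; F→slot 1; E→slot 2; C skipped; B skipped; A skipped.
3 of 6 scheduled.

3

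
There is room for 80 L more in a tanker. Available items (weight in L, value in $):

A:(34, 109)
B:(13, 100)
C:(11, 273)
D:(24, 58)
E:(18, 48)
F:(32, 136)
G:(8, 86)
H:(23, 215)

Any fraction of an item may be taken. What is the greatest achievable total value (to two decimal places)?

780.25

Order: C (273/11=24.82) > G (86/8=10.75) > H (215/23=9.35) > B (100/13=7.69) > F (136/32=4.25) > A (109/34=3.21) > E (48/18=2.67) > D (58/24=2.42)
Fill: take C (11 @ 273) → take G (8 @ 86) → take H (23 @ 215) → take B (13 @ 100) → take 25/32 of F → 106.25; 80/80 used.
Total value = 780.25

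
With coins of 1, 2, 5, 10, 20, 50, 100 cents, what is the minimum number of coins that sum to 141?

4

141 = 1×100 + 2×20 + 1×1
Total coins = 1 + 2 + 1 = 4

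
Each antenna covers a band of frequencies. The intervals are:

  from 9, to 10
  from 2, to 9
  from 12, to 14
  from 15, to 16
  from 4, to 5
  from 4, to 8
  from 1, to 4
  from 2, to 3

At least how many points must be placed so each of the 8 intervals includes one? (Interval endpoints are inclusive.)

Sort by right endpoint; whenever an interval is uncovered, place a point at its right end.
Sorted: [2,3] [1,4] [4,5] [4,8] [2,9] [9,10] [12,14] [15,16]
{[2,3],[1,4]} hit by 3; {[4,5],[4,8],[2,9]} hit by 5; {[9,10]} hit by 10; {[12,14]} hit by 14; {[15,16]} hit by 16.
Points: 3, 5, 10, 14, 16 (5 total).

5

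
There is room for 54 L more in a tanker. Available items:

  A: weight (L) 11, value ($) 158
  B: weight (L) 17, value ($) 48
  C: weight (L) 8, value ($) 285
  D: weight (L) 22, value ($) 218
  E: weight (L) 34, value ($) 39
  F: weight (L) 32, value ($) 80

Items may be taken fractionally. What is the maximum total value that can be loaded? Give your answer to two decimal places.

697.71

Sort by value per unit weight and fill in that order.
Order: C (285/8=35.62) > A (158/11=14.36) > D (218/22=9.91) > B (48/17=2.82) > F (80/32=2.50) > E (39/34=1.15)
Fill: take C (8 @ 285) → take A (11 @ 158) → take D (22 @ 218) → take 13/17 of B → 36.71; 54/54 used.
Total value = 697.71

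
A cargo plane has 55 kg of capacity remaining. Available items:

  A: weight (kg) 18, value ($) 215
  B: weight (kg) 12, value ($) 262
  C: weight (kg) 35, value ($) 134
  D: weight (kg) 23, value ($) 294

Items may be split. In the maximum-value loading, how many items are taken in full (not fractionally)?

3

Ratios (sorted): B 21.83, D 12.78, A 11.94, C 3.83
take B (12 @ 262); take D (23 @ 294); take A (18 @ 215); take 2/35 of C → 7.66. Capacity used 55/55.
3 item(s) taken whole; one partial (take 2/35 of C).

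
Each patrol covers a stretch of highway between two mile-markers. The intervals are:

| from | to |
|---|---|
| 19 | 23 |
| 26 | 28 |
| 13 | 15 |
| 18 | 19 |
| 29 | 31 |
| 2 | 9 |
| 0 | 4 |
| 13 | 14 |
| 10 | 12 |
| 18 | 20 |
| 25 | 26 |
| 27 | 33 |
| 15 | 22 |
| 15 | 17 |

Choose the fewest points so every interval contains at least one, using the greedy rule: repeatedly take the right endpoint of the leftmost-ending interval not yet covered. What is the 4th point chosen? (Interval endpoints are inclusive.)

Sorted: [0,4] [2,9] [10,12] [13,14] [13,15] [15,17] [18,19] [18,20] [15,22] [19,23] [25,26] [26,28] [29,31] [27,33]
{[0,4],[2,9]} hit by 4; {[10,12]} hit by 12; {[13,14],[13,15]} hit by 14; {[15,17]} hit by 17; {[18,19],[18,20],[15,22],[19,23]} hit by 19; {[25,26],[26,28]} hit by 26; {[29,31],[27,33]} hit by 31.
Points: 4, 12, 14, 17, 19, 26, 31 (7 total).

17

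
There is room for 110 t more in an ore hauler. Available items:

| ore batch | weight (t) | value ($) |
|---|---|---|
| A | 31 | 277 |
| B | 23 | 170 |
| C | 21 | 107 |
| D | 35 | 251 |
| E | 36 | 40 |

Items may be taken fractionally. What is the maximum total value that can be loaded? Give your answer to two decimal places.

Order: A (277/31=8.94) > B (170/23=7.39) > D (251/35=7.17) > C (107/21=5.10) > E (40/36=1.11)
Fill: take A (31 @ 277) → take B (23 @ 170) → take D (35 @ 251) → take C (21 @ 107); 110/110 used.
Total value = 805.00

805.00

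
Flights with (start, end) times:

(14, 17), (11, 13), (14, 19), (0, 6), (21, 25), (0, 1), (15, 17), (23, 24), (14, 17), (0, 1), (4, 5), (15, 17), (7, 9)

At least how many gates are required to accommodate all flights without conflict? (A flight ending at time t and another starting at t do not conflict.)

Events (time:±→running): 0:+→1 0:+→2 0:+→3 1:-→2 1:-→1 4:+→2 5:-→1 6:-→0 7:+→1 9:-→0 11:+→1 13:-→0 14:+→1 14:+→2 14:+→3 15:+→4 15:+→5 … peak 5.

5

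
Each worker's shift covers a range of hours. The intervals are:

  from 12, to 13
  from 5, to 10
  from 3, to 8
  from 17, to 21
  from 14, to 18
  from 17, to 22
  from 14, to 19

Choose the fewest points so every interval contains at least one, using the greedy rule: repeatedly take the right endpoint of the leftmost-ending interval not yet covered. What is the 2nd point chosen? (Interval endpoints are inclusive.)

By right end: [3,8]  [5,10]  [12,13]  [14,18]  [14,19]  [17,21]  [17,22]
[3,8] uncovered → point at 8; [12,13] uncovered → point at 13; [14,18] uncovered → point at 18.
Points: 8, 13, 18 (3 total).

13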